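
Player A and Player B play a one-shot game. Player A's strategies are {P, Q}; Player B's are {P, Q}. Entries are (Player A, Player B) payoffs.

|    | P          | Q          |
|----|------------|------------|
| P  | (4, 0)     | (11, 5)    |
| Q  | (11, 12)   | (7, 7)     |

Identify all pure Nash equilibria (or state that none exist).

Find each player's best response to every opponent strategy; NE are the intersections.
Player A's best responses — vs P: Q (payoff 11); vs Q: P (payoff 11).
Player B's best responses — vs P: Q (payoff 5); vs Q: P (payoff 12).
Mutual best responses occur at (P, Q) and (Q, P); at each, neither player gains by switching.

(P, Q) and (Q, P)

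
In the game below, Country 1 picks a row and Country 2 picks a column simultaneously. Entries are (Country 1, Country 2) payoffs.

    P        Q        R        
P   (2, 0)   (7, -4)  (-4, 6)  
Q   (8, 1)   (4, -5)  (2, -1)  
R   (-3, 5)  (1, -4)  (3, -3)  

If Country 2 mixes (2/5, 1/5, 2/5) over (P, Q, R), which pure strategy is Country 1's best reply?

Q

Country 1's best reply maximizes expected payoff against the mix.
P: (2/5)·2 + (1/5)·7 + (2/5)·(-4) = 3/5
Q: (2/5)·8 + (1/5)·4 + (2/5)·2 = 24/5
R: (2/5)·(-3) + (1/5)·1 + (2/5)·3 = 1/5
Highest expected payoff is 24/5, from Q.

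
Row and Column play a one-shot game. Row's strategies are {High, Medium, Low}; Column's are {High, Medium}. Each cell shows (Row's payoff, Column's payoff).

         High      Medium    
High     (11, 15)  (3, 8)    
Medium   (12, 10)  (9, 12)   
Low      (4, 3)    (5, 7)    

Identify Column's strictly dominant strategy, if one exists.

None

Check whether one of Column's strategies beats all alternatives regardless of what the opponent does.
High is not dominant: against Medium, Medium gives 12 > 10.
Medium is not dominant: against High, High gives 15 > 8.
No single strategy is best against every opponent action.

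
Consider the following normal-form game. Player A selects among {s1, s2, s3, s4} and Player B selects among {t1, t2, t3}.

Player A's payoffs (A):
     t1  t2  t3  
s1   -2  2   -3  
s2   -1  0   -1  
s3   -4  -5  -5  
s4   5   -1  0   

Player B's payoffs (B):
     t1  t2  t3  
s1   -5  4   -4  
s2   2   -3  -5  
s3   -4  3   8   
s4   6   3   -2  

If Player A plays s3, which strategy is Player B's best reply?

With Player A fixed at s3, Player B's payoffs are: t1 → -4, t2 → 3, t3 → 8.
The maximum is 8, achieved by t3.

t3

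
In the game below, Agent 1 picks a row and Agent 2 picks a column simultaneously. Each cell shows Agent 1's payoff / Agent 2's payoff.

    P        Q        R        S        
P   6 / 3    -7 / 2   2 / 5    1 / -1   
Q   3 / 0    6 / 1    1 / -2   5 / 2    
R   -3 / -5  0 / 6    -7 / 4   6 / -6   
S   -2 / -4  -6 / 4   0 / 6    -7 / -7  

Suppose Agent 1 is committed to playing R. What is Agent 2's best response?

Q

With Agent 1 fixed at R, Agent 2's payoffs are: P → -5, Q → 6, R → 4, S → -6.
The maximum is 6, achieved by Q.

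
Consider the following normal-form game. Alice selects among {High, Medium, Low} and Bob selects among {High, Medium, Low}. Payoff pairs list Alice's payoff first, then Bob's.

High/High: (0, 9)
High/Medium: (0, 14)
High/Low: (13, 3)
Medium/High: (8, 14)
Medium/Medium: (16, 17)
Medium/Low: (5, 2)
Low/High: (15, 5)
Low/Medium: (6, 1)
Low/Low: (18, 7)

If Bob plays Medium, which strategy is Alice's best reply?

With Bob fixed at Medium, Alice's payoffs are: High → 0, Medium → 16, Low → 6.
The maximum is 16, achieved by Medium.

Medium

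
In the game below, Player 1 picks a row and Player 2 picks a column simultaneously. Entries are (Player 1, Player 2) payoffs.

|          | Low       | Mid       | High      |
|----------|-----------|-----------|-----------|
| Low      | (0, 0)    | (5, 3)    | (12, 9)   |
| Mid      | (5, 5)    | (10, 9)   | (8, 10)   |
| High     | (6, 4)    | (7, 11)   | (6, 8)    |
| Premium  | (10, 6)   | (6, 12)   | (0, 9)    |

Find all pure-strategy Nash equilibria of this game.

Check mutual best responses: a cell is a NE iff neither player can gain by unilaterally deviating.
Player 1's best responses — vs Low: Premium (payoff 10); vs Mid: Mid (payoff 10); vs High: Low (payoff 12).
Player 2's best responses — vs Low: High (payoff 9); vs Mid: High (payoff 10); vs High: Mid (payoff 11); vs Premium: Mid (payoff 12).
The only mutual best response is (Low, High); neither player gains by switching there.

(Low, High)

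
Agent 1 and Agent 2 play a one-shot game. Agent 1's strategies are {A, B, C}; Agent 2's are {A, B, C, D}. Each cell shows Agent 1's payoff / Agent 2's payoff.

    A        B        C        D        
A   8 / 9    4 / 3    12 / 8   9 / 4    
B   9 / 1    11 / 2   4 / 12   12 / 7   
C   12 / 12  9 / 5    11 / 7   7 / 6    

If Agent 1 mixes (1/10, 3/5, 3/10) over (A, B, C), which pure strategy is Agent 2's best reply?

C

Agent 2's best reply maximizes expected payoff against the mix.
A: (1/10)·9 + (3/5)·1 + (3/10)·12 = 51/10
B: (1/10)·3 + (3/5)·2 + (3/10)·5 = 3
C: (1/10)·8 + (3/5)·12 + (3/10)·7 = 101/10
D: (1/10)·4 + (3/5)·7 + (3/10)·6 = 32/5
Highest expected payoff is 101/10, from C.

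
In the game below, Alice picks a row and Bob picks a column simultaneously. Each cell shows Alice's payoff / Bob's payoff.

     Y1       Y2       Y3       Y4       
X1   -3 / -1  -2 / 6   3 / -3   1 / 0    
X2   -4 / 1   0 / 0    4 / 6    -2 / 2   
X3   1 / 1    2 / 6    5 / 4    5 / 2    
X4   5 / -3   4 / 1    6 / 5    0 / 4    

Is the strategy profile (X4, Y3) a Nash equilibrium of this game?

Holding Bob at Y3: Alice gets 6 from X4, versus 3 from X1, 4 from X2, 5 from X3. No profitable deviation for Alice.
Holding Alice at X4: Bob gets 5 from Y3, versus -3 from Y1, 1 from Y2, 4 from Y4. No profitable deviation for Bob either.

Yes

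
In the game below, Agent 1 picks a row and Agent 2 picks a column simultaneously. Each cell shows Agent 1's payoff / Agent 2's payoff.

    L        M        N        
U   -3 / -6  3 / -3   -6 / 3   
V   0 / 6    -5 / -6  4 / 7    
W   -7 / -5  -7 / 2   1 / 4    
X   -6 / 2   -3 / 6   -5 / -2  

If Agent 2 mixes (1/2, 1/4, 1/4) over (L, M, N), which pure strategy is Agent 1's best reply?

Agent 1's best reply maximizes expected payoff against the mix.
U: (1/2)·(-3) + (1/4)·3 + (1/4)·(-6) = -9/4
V: (1/2)·0 + (1/4)·(-5) + (1/4)·4 = -1/4
W: (1/2)·(-7) + (1/4)·(-7) + (1/4)·1 = -5
X: (1/2)·(-6) + (1/4)·(-3) + (1/4)·(-5) = -5
Highest expected payoff is -1/4, from V.

V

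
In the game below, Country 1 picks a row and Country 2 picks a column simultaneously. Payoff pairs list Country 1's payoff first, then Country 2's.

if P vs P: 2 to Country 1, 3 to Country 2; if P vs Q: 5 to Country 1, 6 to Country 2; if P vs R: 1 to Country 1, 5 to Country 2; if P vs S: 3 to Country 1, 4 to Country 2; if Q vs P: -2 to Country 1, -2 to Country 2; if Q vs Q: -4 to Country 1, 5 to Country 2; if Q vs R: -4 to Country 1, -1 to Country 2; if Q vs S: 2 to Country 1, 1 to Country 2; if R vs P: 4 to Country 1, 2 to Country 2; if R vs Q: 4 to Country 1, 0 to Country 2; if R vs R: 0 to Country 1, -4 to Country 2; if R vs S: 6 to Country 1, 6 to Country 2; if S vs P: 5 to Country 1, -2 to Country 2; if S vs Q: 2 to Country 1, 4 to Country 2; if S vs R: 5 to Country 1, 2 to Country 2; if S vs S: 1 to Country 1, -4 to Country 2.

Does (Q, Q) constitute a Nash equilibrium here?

Holding Country 2 at Q: Country 1 gets -4 from Q but could get 5 by switching to P. Country 1 has a profitable deviation.

No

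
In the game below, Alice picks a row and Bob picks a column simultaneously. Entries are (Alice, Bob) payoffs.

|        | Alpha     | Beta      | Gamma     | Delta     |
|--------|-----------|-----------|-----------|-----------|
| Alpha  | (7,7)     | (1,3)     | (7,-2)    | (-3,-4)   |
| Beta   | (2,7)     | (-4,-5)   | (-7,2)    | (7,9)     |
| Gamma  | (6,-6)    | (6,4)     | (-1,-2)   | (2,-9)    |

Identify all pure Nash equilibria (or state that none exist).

A profile is a Nash equilibrium when each player is best-responding to the other.
Alice's best responses — vs Alpha: Alpha (payoff 7); vs Beta: Gamma (payoff 6); vs Gamma: Alpha (payoff 7); vs Delta: Beta (payoff 7).
Bob's best responses — vs Alpha: Alpha (payoff 7); vs Beta: Delta (payoff 9); vs Gamma: Beta (payoff 4).
Mutual best responses occur at (Alpha, Alpha), (Beta, Delta), and (Gamma, Beta); at each, neither player gains by switching.

(Alpha, Alpha), (Beta, Delta), and (Gamma, Beta)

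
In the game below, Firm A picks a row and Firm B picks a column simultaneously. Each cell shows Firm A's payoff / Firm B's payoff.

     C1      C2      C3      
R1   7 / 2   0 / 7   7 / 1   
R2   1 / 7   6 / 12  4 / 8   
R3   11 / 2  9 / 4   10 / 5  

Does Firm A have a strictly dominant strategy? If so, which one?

R3

A strategy is strictly dominant if it gives Firm A a strictly higher payoff than every other strategy, against every choice by the opponent.
R3 strictly dominates: vs C1: 11 > each of {7, 1}; vs C2: 9 > each of {0, 6}; vs C3: 10 > each of {7, 4}.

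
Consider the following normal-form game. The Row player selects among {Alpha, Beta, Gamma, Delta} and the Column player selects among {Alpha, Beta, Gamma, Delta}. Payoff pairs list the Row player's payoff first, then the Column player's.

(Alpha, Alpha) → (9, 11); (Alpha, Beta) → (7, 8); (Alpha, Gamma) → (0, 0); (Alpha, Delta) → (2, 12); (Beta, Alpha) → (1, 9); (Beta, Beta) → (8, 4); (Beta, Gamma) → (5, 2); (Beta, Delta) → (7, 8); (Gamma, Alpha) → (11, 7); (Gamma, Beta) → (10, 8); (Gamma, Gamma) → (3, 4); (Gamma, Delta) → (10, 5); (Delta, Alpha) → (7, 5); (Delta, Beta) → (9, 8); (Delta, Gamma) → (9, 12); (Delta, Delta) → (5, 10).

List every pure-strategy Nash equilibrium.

Check mutual best responses: a cell is a NE iff neither player can gain by unilaterally deviating.
The Row player's best responses — vs Alpha: Gamma (payoff 11); vs Beta: Gamma (payoff 10); vs Gamma: Delta (payoff 9); vs Delta: Gamma (payoff 10).
The Column player's best responses — vs Alpha: Delta (payoff 12); vs Beta: Alpha (payoff 9); vs Gamma: Beta (payoff 8); vs Delta: Gamma (payoff 12).
Mutual best responses occur at (Gamma, Beta) and (Delta, Gamma); at each, neither player gains by switching.

(Gamma, Beta) and (Delta, Gamma)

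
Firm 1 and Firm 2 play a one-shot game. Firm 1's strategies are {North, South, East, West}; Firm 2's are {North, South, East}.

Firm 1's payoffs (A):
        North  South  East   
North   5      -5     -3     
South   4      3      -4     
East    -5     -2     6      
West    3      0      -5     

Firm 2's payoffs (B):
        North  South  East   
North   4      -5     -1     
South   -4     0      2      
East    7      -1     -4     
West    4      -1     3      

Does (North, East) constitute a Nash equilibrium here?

No

Holding Firm 2 at East: Firm 1 gets -3 from North but could get 6 by switching to East. Firm 1 has a profitable deviation.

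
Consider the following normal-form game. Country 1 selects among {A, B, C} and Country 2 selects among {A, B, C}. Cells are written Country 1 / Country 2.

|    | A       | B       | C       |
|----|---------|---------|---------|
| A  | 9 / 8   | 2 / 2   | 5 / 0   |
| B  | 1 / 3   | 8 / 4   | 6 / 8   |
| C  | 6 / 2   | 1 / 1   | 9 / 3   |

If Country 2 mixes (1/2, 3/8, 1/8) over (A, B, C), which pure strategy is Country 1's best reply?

A

Country 1's best reply maximizes expected payoff against the mix.
A: (1/2)·9 + (3/8)·2 + (1/8)·5 = 47/8
B: (1/2)·1 + (3/8)·8 + (1/8)·6 = 17/4
C: (1/2)·6 + (3/8)·1 + (1/8)·9 = 9/2
Highest expected payoff is 47/8, from A.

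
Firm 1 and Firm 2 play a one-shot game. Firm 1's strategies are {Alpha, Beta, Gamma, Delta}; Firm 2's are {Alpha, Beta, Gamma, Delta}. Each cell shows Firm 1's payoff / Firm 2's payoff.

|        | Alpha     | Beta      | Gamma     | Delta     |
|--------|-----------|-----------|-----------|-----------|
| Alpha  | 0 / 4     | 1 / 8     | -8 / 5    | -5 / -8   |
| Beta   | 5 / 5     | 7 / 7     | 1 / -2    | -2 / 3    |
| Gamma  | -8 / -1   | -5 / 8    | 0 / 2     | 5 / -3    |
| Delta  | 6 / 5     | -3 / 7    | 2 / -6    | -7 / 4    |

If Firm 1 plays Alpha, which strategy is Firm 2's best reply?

With Firm 1 fixed at Alpha, Firm 2's payoffs are: Alpha → 4, Beta → 8, Gamma → 5, Delta → -8.
The maximum is 8, achieved by Beta.

Beta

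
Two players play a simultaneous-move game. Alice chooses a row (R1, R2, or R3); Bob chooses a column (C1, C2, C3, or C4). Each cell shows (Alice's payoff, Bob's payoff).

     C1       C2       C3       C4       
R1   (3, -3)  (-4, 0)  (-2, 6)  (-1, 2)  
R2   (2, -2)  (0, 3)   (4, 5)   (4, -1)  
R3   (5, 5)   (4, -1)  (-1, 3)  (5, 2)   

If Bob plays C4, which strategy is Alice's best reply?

R3

With Bob fixed at C4, Alice's payoffs are: R1 → -1, R2 → 4, R3 → 5.
The maximum is 5, achieved by R3.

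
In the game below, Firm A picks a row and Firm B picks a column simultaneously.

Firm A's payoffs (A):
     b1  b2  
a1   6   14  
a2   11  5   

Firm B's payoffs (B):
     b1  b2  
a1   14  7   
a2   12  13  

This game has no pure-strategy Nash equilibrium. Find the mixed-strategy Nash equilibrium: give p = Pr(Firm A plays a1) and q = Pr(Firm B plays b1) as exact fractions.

In a mixed NE each player is indifferent between their pure strategies, so the opponent's mix sets the indifference.
Firm B indifferent between b1 and b2: p·14 + (1−p)·12 = p·7 + (1−p)·13 ⟹ 12 + 2p = 13 + (-6)p ⟹ p = 1/8.
Firm A indifferent between a1 and a2: q·6 + (1−q)·14 = q·11 + (1−q)·5 ⟹ 14 + (-8)q = 5 + 6q ⟹ q = 9/14.

p = 1/8, q = 9/14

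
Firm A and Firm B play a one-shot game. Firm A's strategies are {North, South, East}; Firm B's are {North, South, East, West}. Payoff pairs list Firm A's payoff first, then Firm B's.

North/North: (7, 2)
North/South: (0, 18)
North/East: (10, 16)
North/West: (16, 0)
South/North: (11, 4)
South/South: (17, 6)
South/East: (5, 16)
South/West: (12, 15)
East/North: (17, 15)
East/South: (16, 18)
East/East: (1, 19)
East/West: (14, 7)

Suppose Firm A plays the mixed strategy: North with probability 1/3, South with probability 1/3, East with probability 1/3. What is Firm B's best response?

East

Compute Firm B's expected payoff from each pure strategy against the given mix.
North: (1/3)·2 + (1/3)·4 + (1/3)·15 = 7
South: (1/3)·18 + (1/3)·6 + (1/3)·18 = 14
East: (1/3)·16 + (1/3)·16 + (1/3)·19 = 17
West: (1/3)·0 + (1/3)·15 + (1/3)·7 = 22/3
Highest expected payoff is 17, from East.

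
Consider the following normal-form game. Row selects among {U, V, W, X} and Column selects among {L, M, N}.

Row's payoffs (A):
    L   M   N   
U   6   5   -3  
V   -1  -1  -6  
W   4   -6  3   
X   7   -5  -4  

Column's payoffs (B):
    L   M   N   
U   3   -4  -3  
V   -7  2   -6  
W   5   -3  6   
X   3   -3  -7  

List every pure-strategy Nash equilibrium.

(W, N) and (X, L)

A profile is a Nash equilibrium when each player is best-responding to the other.
Row's best responses — vs L: X (payoff 7); vs M: U (payoff 5); vs N: W (payoff 3).
Column's best responses — vs U: L (payoff 3); vs V: M (payoff 2); vs W: N (payoff 6); vs X: L (payoff 3).
Mutual best responses occur at (W, N) and (X, L); at each, neither player gains by switching.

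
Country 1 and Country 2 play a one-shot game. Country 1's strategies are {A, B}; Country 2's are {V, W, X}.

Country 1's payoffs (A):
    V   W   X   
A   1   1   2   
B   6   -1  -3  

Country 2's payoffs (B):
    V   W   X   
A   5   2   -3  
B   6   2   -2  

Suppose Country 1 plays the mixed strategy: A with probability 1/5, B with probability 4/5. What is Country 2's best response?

Country 2's best reply maximizes expected payoff against the mix.
V: (1/5)·5 + (4/5)·6 = 29/5
W: (1/5)·2 + (4/5)·2 = 2
X: (1/5)·(-3) + (4/5)·(-2) = -11/5
Highest expected payoff is 29/5, from V.

V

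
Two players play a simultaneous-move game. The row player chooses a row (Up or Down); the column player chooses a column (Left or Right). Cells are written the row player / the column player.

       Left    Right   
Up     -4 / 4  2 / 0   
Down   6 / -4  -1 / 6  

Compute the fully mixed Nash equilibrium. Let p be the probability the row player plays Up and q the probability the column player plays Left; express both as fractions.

Each player's mixing probability is pinned down by making the *other* player indifferent.
The column player indifferent between Left and Right: p·4 + (1−p)·(-4) = p·0 + (1−p)·6 ⟹ (-4) + 8p = 6 + (-6)p ⟹ p = 5/7.
The row player indifferent between Up and Down: q·(-4) + (1−q)·2 = q·6 + (1−q)·(-1) ⟹ 2 + (-6)q = (-1) + 7q ⟹ q = 3/13.

p = 5/7, q = 3/13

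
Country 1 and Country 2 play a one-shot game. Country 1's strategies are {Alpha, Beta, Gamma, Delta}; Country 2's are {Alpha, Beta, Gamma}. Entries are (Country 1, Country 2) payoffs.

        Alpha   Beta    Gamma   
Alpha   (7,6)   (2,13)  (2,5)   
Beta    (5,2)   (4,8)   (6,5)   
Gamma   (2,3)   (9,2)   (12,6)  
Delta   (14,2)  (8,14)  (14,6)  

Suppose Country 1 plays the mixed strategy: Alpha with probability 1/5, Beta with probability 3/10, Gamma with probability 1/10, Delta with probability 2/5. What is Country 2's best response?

Compute Country 2's expected payoff from each pure strategy against the given mix.
Alpha: (1/5)·6 + (3/10)·2 + (1/10)·3 + (2/5)·2 = 29/10
Beta: (1/5)·13 + (3/10)·8 + (1/10)·2 + (2/5)·14 = 54/5
Gamma: (1/5)·5 + (3/10)·5 + (1/10)·6 + (2/5)·6 = 11/2
Highest expected payoff is 54/5, from Beta.

Beta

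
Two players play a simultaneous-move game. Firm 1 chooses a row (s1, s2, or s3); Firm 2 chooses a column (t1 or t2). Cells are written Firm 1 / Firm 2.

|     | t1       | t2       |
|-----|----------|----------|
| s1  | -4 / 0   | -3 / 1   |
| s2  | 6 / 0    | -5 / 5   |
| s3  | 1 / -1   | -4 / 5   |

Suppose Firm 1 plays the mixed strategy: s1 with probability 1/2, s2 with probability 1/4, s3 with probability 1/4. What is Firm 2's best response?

t2

Compute Firm 2's expected payoff from each pure strategy against the given mix.
t1: (1/2)·0 + (1/4)·0 + (1/4)·(-1) = -1/4
t2: (1/2)·1 + (1/4)·5 + (1/4)·5 = 3
Highest expected payoff is 3, from t2.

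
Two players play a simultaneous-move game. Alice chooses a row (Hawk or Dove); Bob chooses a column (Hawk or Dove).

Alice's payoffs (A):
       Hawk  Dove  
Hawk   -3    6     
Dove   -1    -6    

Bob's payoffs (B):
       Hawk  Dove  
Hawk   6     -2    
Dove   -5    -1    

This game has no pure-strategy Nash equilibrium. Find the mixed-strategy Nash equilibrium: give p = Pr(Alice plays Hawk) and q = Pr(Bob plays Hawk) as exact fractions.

Each player's mixing probability is pinned down by making the *other* player indifferent.
Bob indifferent between Hawk and Dove: p·6 + (1−p)·(-5) = p·(-2) + (1−p)·(-1) ⟹ (-5) + 11p = (-1) + (-1)p ⟹ p = 1/3.
Alice indifferent between Hawk and Dove: q·(-3) + (1−q)·6 = q·(-1) + (1−q)·(-6) ⟹ 6 + (-9)q = (-6) + 5q ⟹ q = 6/7.

p = 1/3, q = 6/7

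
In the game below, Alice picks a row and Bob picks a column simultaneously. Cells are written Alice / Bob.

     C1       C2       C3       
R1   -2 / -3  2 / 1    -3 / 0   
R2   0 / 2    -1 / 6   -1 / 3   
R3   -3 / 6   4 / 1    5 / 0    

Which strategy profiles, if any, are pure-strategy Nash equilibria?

None

Check mutual best responses: a cell is a NE iff neither player can gain by unilaterally deviating.
Alice's best responses — vs C1: R2 (payoff 0); vs C2: R3 (payoff 4); vs C3: R3 (payoff 5).
Bob's best responses — vs R1: C2 (payoff 1); vs R2: C2 (payoff 6); vs R3: C1 (payoff 6).
No cell has both players best-responding. For instance, Alice's best reply to C1 is R2, but against R2 Bob prefers C2 over C1.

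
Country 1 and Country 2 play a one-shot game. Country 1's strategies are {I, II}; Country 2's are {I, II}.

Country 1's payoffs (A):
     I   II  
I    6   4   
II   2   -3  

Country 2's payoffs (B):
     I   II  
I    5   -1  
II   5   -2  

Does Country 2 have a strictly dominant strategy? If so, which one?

Check whether one of Country 2's strategies beats all alternatives regardless of what the opponent does.
I strictly dominates: vs I: 5 > -1; vs II: 5 > -2.

I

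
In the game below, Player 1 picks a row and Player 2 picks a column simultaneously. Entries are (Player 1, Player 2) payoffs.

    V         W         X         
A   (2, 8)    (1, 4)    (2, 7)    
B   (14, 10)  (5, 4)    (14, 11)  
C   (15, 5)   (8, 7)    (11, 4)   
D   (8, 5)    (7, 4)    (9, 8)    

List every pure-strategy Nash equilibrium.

Find each player's best response to every opponent strategy; NE are the intersections.
Player 1's best responses — vs V: C (payoff 15); vs W: C (payoff 8); vs X: B (payoff 14).
Player 2's best responses — vs A: V (payoff 8); vs B: X (payoff 11); vs C: W (payoff 7); vs D: X (payoff 8).
Mutual best responses occur at (B, X) and (C, W); at each, neither player gains by switching.

(B, X) and (C, W)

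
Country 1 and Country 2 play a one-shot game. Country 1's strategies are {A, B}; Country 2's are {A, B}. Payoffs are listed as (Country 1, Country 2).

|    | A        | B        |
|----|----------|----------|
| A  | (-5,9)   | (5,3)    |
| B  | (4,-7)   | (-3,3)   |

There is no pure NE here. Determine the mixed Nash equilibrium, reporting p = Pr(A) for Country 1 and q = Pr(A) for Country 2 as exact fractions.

p = 5/8, q = 8/17

Each player's mixing probability is pinned down by making the *other* player indifferent.
Country 2 indifferent between A and B: p·9 + (1−p)·(-7) = p·3 + (1−p)·3 ⟹ (-7) + 16p = 3 + 0p ⟹ p = 5/8.
Country 1 indifferent between A and B: q·(-5) + (1−q)·5 = q·4 + (1−q)·(-3) ⟹ 5 + (-10)q = (-3) + 7q ⟹ q = 8/17.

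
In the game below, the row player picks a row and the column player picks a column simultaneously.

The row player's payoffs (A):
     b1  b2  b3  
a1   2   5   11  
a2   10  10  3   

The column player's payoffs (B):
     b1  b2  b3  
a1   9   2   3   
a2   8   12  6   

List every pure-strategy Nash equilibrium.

Check mutual best responses: a cell is a NE iff neither player can gain by unilaterally deviating.
The row player's best responses — vs b1: a2 (payoff 10); vs b2: a2 (payoff 10); vs b3: a1 (payoff 11).
The column player's best responses — vs a1: b1 (payoff 9); vs a2: b2 (payoff 12).
The only mutual best response is (a2, b2); neither player gains by switching there.

(a2, b2)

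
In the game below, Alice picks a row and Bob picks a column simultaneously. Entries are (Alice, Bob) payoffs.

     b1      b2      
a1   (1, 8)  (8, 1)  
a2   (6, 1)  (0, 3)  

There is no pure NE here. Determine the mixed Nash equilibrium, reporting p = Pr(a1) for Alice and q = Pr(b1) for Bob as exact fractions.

In a mixed NE each player is indifferent between their pure strategies, so the opponent's mix sets the indifference.
Bob indifferent between b1 and b2: p·8 + (1−p)·1 = p·1 + (1−p)·3 ⟹ 1 + 7p = 3 + (-2)p ⟹ p = 2/9.
Alice indifferent between a1 and a2: q·1 + (1−q)·8 = q·6 + (1−q)·0 ⟹ 8 + (-7)q = 0 + 6q ⟹ q = 8/13.

p = 2/9, q = 8/13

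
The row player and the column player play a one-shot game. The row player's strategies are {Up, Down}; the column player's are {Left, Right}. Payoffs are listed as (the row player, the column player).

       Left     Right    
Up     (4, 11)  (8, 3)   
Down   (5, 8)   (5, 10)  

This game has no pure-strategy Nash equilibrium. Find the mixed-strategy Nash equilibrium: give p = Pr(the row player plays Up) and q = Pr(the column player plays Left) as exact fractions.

Each player's mixing probability is pinned down by making the *other* player indifferent.
The column player indifferent between Left and Right: p·11 + (1−p)·8 = p·3 + (1−p)·10 ⟹ 8 + 3p = 10 + (-7)p ⟹ p = 1/5.
The row player indifferent between Up and Down: q·4 + (1−q)·8 = q·5 + (1−q)·5 ⟹ 8 + (-4)q = 5 + 0q ⟹ q = 3/4.

p = 1/5, q = 3/4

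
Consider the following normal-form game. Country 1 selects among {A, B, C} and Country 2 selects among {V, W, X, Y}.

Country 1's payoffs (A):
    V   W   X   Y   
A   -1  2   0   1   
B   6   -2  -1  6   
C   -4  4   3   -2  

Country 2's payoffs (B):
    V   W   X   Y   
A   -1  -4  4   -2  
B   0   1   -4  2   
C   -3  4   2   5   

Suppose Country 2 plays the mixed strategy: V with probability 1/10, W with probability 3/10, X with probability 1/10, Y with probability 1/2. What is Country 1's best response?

B

Country 1's best reply maximizes expected payoff against the mix.
A: (1/10)·(-1) + (3/10)·2 + (1/10)·0 + (1/2)·1 = 1
B: (1/10)·6 + (3/10)·(-2) + (1/10)·(-1) + (1/2)·6 = 29/10
C: (1/10)·(-4) + (3/10)·4 + (1/10)·3 + (1/2)·(-2) = 1/10
Highest expected payoff is 29/10, from B.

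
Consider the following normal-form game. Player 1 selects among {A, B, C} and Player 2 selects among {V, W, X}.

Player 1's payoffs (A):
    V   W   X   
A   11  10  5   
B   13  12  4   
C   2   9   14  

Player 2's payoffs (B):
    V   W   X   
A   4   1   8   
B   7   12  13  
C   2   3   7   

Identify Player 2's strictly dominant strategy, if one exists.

X

Check whether one of Player 2's strategies beats all alternatives regardless of what the opponent does.
X strictly dominates: vs A: 8 > each of {4, 1}; vs B: 13 > each of {7, 12}; vs C: 7 > each of {2, 3}.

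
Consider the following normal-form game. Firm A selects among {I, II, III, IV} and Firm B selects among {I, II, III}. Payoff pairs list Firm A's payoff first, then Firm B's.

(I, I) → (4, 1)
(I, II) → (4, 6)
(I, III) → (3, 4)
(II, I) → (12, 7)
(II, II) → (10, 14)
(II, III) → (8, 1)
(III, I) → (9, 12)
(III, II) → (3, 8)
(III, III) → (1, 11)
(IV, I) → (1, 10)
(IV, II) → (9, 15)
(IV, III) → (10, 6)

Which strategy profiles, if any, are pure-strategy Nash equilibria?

(II, II)

A profile is a Nash equilibrium when each player is best-responding to the other.
Firm A's best responses — vs I: II (payoff 12); vs II: II (payoff 10); vs III: IV (payoff 10).
Firm B's best responses — vs I: II (payoff 6); vs II: II (payoff 14); vs III: I (payoff 12); vs IV: II (payoff 15).
The only mutual best response is (II, II); neither player gains by switching there.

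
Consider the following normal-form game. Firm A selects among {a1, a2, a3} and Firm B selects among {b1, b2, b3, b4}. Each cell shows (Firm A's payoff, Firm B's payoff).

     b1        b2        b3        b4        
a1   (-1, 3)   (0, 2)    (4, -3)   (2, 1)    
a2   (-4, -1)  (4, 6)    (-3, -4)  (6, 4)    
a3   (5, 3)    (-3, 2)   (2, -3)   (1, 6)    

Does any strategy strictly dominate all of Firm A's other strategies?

A strategy is strictly dominant if it gives Firm A a strictly higher payoff than every other strategy, against every choice by the opponent.
a1 is not dominant: against b1, a3 gives 5 > -1.
a2 is not dominant: against b1, a1 gives -1 > -4.
a3 is not dominant: against b2, a1 gives 0 > -3.
No single strategy is best against every opponent action.

None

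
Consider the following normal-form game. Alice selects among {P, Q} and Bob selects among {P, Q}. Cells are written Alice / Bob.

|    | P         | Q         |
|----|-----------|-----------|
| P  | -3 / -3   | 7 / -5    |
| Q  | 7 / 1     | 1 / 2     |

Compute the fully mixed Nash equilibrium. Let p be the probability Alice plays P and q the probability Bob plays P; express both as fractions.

p = 1/3, q = 3/8

Each player's mixing probability is pinned down by making the *other* player indifferent.
Bob indifferent between P and Q: p·(-3) + (1−p)·1 = p·(-5) + (1−p)·2 ⟹ 1 + (-4)p = 2 + (-7)p ⟹ p = 1/3.
Alice indifferent between P and Q: q·(-3) + (1−q)·7 = q·7 + (1−q)·1 ⟹ 7 + (-10)q = 1 + 6q ⟹ q = 3/8.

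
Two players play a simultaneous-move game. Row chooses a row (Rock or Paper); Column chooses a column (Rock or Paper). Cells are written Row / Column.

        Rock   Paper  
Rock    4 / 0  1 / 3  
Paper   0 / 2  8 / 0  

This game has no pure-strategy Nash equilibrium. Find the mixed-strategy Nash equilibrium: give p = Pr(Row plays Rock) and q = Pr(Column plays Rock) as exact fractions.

Each player's mixing probability is pinned down by making the *other* player indifferent.
Column indifferent between Rock and Paper: p·0 + (1−p)·2 = p·3 + (1−p)·0 ⟹ 2 + (-2)p = 0 + 3p ⟹ p = 2/5.
Row indifferent between Rock and Paper: q·4 + (1−q)·1 = q·0 + (1−q)·8 ⟹ 1 + 3q = 8 + (-8)q ⟹ q = 7/11.

p = 2/5, q = 7/11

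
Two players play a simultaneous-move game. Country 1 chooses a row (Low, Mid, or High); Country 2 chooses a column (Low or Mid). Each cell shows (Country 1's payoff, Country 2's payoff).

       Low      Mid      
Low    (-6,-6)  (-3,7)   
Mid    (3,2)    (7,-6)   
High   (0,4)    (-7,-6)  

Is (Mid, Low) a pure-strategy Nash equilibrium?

Holding Country 2 at Low: Country 1 gets 3 from Mid, versus -6 from Low, 0 from High. No profitable deviation for Country 1.
Holding Country 1 at Mid: Country 2 gets 2 from Low, versus -6 from Mid. No profitable deviation for Country 2 either.

Yes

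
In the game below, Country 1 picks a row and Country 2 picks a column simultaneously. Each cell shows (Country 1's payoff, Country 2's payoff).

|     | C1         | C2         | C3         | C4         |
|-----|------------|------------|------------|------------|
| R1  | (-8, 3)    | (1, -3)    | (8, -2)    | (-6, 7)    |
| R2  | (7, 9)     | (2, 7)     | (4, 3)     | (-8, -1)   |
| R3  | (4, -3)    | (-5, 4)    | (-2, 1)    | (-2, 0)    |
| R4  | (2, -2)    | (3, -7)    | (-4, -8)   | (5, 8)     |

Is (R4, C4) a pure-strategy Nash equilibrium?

Yes

Holding Country 2 at C4: Country 1 gets 5 from R4, versus -6 from R1, -8 from R2, -2 from R3. No profitable deviation for Country 1.
Holding Country 1 at R4: Country 2 gets 8 from C4, versus -2 from C1, -7 from C2, -8 from C3. No profitable deviation for Country 2 either.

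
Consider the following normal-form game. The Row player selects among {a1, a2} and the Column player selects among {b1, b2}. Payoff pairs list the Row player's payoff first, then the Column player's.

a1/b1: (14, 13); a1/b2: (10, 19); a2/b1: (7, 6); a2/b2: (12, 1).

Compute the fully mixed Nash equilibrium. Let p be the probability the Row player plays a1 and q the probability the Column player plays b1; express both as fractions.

p = 5/11, q = 2/9

In a mixed NE each player is indifferent between their pure strategies, so the opponent's mix sets the indifference.
The Column player indifferent between b1 and b2: p·13 + (1−p)·6 = p·19 + (1−p)·1 ⟹ 6 + 7p = 1 + 18p ⟹ p = 5/11.
The Row player indifferent between a1 and a2: q·14 + (1−q)·10 = q·7 + (1−q)·12 ⟹ 10 + 4q = 12 + (-5)q ⟹ q = 2/9.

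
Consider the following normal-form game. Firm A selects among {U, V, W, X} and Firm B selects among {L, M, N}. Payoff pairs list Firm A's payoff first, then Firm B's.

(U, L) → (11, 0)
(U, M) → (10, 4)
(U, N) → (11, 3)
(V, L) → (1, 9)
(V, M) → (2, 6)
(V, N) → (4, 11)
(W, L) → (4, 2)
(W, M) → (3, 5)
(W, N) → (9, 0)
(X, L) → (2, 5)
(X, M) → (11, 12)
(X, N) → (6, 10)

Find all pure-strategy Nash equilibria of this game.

(X, M)

Find each player's best response to every opponent strategy; NE are the intersections.
Firm A's best responses — vs L: U (payoff 11); vs M: X (payoff 11); vs N: U (payoff 11).
Firm B's best responses — vs U: M (payoff 4); vs V: N (payoff 11); vs W: M (payoff 5); vs X: M (payoff 12).
The only mutual best response is (X, M); neither player gains by switching there.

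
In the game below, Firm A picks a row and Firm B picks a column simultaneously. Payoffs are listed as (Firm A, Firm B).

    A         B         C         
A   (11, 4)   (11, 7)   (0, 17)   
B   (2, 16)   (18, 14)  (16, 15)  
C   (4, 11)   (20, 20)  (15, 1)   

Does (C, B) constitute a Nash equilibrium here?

Yes

Holding Firm B at B: Firm A gets 20 from C, versus 11 from A, 18 from B. No profitable deviation for Firm A.
Holding Firm A at C: Firm B gets 20 from B, versus 11 from A, 1 from C. No profitable deviation for Firm B either.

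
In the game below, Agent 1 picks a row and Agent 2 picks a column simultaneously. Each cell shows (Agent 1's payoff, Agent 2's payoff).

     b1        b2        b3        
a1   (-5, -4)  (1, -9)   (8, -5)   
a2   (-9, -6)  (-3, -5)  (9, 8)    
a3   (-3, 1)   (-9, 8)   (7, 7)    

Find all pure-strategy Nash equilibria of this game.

(a2, b3)

A profile is a Nash equilibrium when each player is best-responding to the other.
Agent 1's best responses — vs b1: a3 (payoff -3); vs b2: a1 (payoff 1); vs b3: a2 (payoff 9).
Agent 2's best responses — vs a1: b1 (payoff -4); vs a2: b3 (payoff 8); vs a3: b2 (payoff 8).
The only mutual best response is (a2, b3); neither player gains by switching there.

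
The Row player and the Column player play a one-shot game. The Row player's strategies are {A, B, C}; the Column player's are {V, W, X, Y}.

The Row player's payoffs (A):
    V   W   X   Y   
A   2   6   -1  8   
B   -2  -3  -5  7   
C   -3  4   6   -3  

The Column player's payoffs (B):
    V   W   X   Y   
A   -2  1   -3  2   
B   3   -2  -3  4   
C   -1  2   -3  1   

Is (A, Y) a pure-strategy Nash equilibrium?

Yes

Holding the Column player at Y: the Row player gets 8 from A, versus 7 from B, -3 from C. No profitable deviation for the Row player.
Holding the Row player at A: the Column player gets 2 from Y, versus -2 from V, 1 from W, -3 from X. No profitable deviation for the Column player either.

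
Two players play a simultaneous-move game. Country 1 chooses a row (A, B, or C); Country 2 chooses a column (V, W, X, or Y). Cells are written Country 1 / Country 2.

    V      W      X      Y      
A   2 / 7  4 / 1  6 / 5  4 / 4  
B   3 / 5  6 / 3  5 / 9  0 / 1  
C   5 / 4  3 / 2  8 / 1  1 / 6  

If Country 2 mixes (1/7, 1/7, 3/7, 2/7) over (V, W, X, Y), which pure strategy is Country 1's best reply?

Compute Country 1's expected payoff from each pure strategy against the given mix.
A: (1/7)·2 + (1/7)·4 + (3/7)·6 + (2/7)·4 = 32/7
B: (1/7)·3 + (1/7)·6 + (3/7)·5 + (2/7)·0 = 24/7
C: (1/7)·5 + (1/7)·3 + (3/7)·8 + (2/7)·1 = 34/7
Highest expected payoff is 34/7, from C.

C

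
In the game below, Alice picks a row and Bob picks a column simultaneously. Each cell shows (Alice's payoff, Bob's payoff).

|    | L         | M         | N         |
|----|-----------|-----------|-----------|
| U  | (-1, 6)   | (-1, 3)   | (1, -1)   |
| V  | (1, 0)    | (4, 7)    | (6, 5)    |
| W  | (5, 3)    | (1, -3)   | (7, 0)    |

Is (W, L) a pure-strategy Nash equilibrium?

Holding Bob at L: Alice gets 5 from W, versus -1 from U, 1 from V. No profitable deviation for Alice.
Holding Alice at W: Bob gets 3 from L, versus -3 from M, 0 from N. No profitable deviation for Bob either.

Yes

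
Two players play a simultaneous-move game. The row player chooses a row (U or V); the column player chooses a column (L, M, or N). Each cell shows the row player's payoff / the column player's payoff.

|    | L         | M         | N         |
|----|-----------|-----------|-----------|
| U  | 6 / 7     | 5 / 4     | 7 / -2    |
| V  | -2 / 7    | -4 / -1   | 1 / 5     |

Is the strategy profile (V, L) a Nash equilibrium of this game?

No

Holding the column player at L: the row player gets -2 from V but could get 6 by switching to U. The row player has a profitable deviation.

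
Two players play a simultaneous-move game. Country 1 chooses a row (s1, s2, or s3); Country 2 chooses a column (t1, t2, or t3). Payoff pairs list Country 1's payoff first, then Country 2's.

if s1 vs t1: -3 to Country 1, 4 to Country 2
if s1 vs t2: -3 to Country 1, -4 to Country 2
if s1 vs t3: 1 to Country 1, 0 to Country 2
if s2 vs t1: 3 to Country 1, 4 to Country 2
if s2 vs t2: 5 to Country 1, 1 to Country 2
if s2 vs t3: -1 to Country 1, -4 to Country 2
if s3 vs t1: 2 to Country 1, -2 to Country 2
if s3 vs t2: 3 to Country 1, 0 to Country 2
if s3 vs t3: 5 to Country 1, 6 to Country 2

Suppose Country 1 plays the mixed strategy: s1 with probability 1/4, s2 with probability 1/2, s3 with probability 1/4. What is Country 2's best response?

t1

Compute Country 2's expected payoff from each pure strategy against the given mix.
t1: (1/4)·4 + (1/2)·4 + (1/4)·(-2) = 5/2
t2: (1/4)·(-4) + (1/2)·1 + (1/4)·0 = -1/2
t3: (1/4)·0 + (1/2)·(-4) + (1/4)·6 = -1/2
Highest expected payoff is 5/2, from t1.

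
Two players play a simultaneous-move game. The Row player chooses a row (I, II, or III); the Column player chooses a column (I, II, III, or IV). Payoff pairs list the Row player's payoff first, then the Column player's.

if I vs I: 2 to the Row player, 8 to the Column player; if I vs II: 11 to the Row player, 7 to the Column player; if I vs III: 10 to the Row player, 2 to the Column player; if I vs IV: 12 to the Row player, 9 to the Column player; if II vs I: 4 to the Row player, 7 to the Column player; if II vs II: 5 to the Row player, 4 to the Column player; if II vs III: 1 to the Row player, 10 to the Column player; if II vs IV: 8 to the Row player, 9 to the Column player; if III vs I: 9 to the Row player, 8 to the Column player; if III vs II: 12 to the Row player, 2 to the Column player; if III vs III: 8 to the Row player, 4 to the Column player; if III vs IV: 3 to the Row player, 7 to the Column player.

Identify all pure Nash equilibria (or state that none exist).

(I, IV) and (III, I)

Find each player's best response to every opponent strategy; NE are the intersections.
The Row player's best responses — vs I: III (payoff 9); vs II: III (payoff 12); vs III: I (payoff 10); vs IV: I (payoff 12).
The Column player's best responses — vs I: IV (payoff 9); vs II: III (payoff 10); vs III: I (payoff 8).
Mutual best responses occur at (I, IV) and (III, I); at each, neither player gains by switching.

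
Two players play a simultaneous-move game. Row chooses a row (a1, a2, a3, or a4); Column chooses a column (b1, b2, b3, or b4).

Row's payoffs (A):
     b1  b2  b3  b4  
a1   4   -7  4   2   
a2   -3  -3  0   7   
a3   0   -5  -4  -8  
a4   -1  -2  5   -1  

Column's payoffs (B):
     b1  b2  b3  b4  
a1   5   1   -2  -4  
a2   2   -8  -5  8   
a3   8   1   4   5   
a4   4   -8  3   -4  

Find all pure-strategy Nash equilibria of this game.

(a1, b1) and (a2, b4)

Find each player's best response to every opponent strategy; NE are the intersections.
Row's best responses — vs b1: a1 (payoff 4); vs b2: a4 (payoff -2); vs b3: a4 (payoff 5); vs b4: a2 (payoff 7).
Column's best responses — vs a1: b1 (payoff 5); vs a2: b4 (payoff 8); vs a3: b1 (payoff 8); vs a4: b1 (payoff 4).
Mutual best responses occur at (a1, b1) and (a2, b4); at each, neither player gains by switching.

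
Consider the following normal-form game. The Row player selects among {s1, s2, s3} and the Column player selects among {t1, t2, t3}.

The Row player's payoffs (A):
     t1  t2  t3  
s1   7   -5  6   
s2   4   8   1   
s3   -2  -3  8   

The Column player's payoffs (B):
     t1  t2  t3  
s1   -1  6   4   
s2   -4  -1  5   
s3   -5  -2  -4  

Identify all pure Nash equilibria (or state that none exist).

No pure-strategy Nash equilibrium

Find each player's best response to every opponent strategy; NE are the intersections.
The Row player's best responses — vs t1: s1 (payoff 7); vs t2: s2 (payoff 8); vs t3: s3 (payoff 8).
The Column player's best responses — vs s1: t2 (payoff 6); vs s2: t3 (payoff 5); vs s3: t2 (payoff -2).
No cell has both players best-responding. For instance, the Row player's best reply to t3 is s3, but against s3 the Column player prefers t2 over t3.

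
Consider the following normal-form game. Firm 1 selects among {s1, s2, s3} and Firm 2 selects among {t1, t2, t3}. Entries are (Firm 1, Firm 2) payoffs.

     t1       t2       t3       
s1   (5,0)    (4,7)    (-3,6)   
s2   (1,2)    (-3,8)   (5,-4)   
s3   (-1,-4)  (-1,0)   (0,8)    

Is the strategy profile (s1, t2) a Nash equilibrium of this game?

Holding Firm 2 at t2: Firm 1 gets 4 from s1, versus -3 from s2, -1 from s3. No profitable deviation for Firm 1.
Holding Firm 1 at s1: Firm 2 gets 7 from t2, versus 0 from t1, 6 from t3. No profitable deviation for Firm 2 either.

Yes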